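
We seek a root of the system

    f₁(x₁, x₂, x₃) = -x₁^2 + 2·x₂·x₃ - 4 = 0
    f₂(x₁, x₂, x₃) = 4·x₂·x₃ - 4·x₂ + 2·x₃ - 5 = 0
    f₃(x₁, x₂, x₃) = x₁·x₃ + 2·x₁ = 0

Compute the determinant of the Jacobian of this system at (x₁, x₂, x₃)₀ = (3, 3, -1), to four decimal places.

J = [[-2·x₁, 2·x₃, 2·x₂], [0, 4·x₃ - 4, 4·x₂ + 2], [x₃ + 2, 0, x₁]].
At the point, J = [[-6.0000, -2.0000, 6.0000], [0.0000, -8.0000, 14.0000], [1.0000, 0.0000, 3.0000]].
det J = 164.0000.

164.0000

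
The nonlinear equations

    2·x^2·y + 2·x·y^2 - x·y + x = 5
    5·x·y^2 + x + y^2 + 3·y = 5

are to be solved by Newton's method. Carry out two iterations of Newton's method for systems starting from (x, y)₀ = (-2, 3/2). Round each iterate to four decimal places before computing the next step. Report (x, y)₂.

At (-2, 3/2): F = (-1.0000, -22.7500).
Jacobian J = [[4·x·y + 2·y^2 - y + 1, 2·x^2 + 4·x·y - x], [5·y^2 + 1, 10·x·y + 2·y + 3]].
At the point, J = [[-8.0000, -2.0000], [12.2500, -24.0000]] (det J = 216.5000).
Solving J·Δ = −F gives Δ = (0.0993, -0.8972).
Then the next iterate is (x, y)₁ = (-1.9007, 0.6028).
Round to (-1.9007, 0.6028) and repeat: F = (-2.780841, -8.182198), J = [[-3.459032, 4.543053], [2.816839, -7.251820]].
Δ = (-4.6665, -2.9409), so (x, y)₂ = (-6.5672, -2.3381).

(-6.5672, -2.3381)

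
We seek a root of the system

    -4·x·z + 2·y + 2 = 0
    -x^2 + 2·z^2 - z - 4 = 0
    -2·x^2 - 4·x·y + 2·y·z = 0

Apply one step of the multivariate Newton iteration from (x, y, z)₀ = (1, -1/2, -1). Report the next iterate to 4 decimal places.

At (1, -1/2, -1): F = (5.0000, -2.0000, 1.0000).
Jacobian J = [[-4·z, 2, -4·x], [-2·x, 0, 4·z - 1], [-4·x - 4·y, -4·x + 2·z, 2·y]].
At the point, J = [[4.0000, 2.0000, -4.0000], [-2.0000, 0.0000, -5.0000], [-2.0000, -6.0000, -1.0000]] (det J = -152.0000).
Solving J·Δ = −F gives Δ = (-1.3947, 0.6053, 0.1579).
Then the next iterate is (x, y, z)₁ = (-0.3947, 0.1053, -0.8421).

(-0.3947, 0.1053, -0.8421)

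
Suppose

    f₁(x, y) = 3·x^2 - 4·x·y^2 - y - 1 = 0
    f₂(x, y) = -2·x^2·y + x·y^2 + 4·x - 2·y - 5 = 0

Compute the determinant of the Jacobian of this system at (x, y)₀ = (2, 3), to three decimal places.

-587.000

J = [[6·x - 4·y^2, -8·x·y - 1], [-4·x·y + y^2 + 4, -2·x^2 + 2·x·y - 2]].
At the point, J = [[-24.000, -49.000], [-11.000, 2.000]].
det J = -587.000.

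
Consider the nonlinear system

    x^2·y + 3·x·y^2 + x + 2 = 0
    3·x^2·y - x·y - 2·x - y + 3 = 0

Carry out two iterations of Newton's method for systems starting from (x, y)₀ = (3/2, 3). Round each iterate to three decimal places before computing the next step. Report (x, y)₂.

At (3/2, 3): F = (50.750, 12.750).
Jacobian J = [[2·x·y + 3·y^2 + 1, x^2 + 6·x·y], [6·x·y - y - 2, 3·x^2 - x - 1]].
At the point, J = [[37.000, 29.250], [22.000, 4.250]] (det J = -486.250).
Solving J·Δ = −F gives Δ = (-0.323, -1.326).
Then the next iterate is (x, y)₁ = (1.177, 1.674).
Round to (1.177, 1.674) and repeat: F = (15.39088, 3.95882), J = [[13.34742, 13.20712], [8.14779, 1.97899]].
Δ = (-0.269, -0.894), so (x, y)₂ = (0.908, 0.780).

(0.908, 0.780)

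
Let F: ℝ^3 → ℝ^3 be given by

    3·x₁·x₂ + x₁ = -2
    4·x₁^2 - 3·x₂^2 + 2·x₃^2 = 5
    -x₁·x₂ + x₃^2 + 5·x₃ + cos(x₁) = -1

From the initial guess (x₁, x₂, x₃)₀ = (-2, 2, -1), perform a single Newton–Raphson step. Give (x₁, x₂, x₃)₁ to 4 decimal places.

At (-2, 2, -1): F = (-12.0000, 1.0000, 0.583853).
Jacobian J = [[3·x₂ + 1, 3·x₁, 0], [8·x₁, -6·x₂, 4·x₃], [-x₂ - sin(x₁), -x₁, 2·x₃ + 5]].
At the point, J = [[7.0000, -6.0000, 0.0000], [-16.0000, -12.0000, -4.0000], [-1.090703, 2.0000, 3.0000]] (det J = -510.176862).
Solving J·Δ = −F gives Δ = (0.7213, -1.1584, 0.8399).
Then the next iterate is (x₁, x₂, x₃)₁ = (-1.2787, 0.8416, -0.1601).

(-1.2787, 0.8416, -0.1601)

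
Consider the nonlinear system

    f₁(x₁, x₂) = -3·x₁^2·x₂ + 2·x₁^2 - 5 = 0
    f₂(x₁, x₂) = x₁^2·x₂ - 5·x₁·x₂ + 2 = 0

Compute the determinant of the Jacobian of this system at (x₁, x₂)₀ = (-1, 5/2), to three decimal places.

J = [[-6·x₁·x₂ + 4·x₁, -3·x₁^2], [2·x₁·x₂ - 5·x₂, x₁^2 - 5·x₁]].
At the point, J = [[11.000, -3.000], [-17.500, 6.000]].
det J = 13.500.

13.500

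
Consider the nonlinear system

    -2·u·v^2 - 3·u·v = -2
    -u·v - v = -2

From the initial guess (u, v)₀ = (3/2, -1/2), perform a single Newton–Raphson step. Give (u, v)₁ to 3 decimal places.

(-0.714, 0.357)

At (3/2, -1/2): F = (3.500, 3.250).
Jacobian J = [[-2·v^2 - 3·v, -4·u·v - 3·u], [-v, -u - 1]].
At the point, J = [[1.000, -1.500], [0.500, -2.500]] (det J = -1.750).
Solving J·Δ = −F gives Δ = (-2.214, 0.857).
Then the next iterate is (u, v)₁ = (-0.714, 0.357).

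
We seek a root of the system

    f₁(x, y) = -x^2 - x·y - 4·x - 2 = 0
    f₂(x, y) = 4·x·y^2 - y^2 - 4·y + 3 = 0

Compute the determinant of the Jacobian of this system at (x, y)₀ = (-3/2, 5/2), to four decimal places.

99.0000

J = [[-2·x - y - 4, -x], [4·y^2, 8·x·y - 2·y - 4]].
At the point, J = [[-3.5000, 1.5000], [25.0000, -39.0000]].
det J = 99.0000.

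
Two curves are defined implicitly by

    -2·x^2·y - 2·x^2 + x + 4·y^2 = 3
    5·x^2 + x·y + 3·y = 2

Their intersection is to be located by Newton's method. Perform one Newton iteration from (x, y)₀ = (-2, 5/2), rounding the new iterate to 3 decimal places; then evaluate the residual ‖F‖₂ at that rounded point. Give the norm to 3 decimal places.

6.431

At (-2, 5/2): F = (-8.000, 20.500).
Jacobian J = [[-4·x·y - 4·x + 1, -2·x^2 + 8·y], [10·x + y, x + 3]].
At the point, J = [[29.000, 12.000], [-17.500, 1.000]] (det J = 239.000).
Solving J·Δ = −F gives Δ = (1.063, -1.902).
Then the next iterate is (x, y)₁ = (-0.937, 0.598).
Re-evaluating at (-0.937, 0.598): F = (-5.31257, 3.62352), so ‖F‖₂ = 6.431.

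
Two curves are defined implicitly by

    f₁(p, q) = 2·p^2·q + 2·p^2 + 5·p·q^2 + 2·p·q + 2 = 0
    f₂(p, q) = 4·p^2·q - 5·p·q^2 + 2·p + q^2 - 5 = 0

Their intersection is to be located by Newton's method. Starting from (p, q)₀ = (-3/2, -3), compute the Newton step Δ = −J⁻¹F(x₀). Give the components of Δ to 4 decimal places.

(0.4521, 0.9127)

At (-3/2, -3): F = (-65.5000, 41.5000).
Jacobian J = [[4·p·q + 4·p + 5·q^2 + 2·q, 2·p^2 + 10·p·q + 2·p], [8·p·q - 5·q^2 + 2, 4·p^2 - 10·p·q + 2·q]].
At the point, J = [[51.0000, 46.5000], [-7.0000, -42.0000]] (det J = -1816.5000).
Solving J·Δ = −F gives Δ = (0.4521, 0.9127).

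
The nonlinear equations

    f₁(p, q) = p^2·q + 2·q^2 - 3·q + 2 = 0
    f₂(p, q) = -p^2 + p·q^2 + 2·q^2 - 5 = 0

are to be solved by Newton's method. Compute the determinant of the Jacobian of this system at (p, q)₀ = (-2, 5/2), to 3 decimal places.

-112.750

J = [[2·p·q, p^2 + 4·q - 3], [-2·p + q^2, 2·p·q + 4·q]].
At the point, J = [[-10.000, 11.000], [10.250, 0.000]].
det J = -112.750.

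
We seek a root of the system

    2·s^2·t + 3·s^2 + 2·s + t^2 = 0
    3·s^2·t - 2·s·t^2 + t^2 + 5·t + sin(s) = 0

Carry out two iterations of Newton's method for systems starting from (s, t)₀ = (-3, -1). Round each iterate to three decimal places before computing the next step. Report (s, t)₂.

(-0.514, -0.448)

At (-3, -1): F = (4.000, -25.14112).
Jacobian J = [[4·s·t + 6·s + 2, 2·s^2 + 2·t], [6·s·t - 2·t^2 + cos(s), 3·s^2 - 4·s·t + 2·t + 5]].
At the point, J = [[-4.000, 16.000], [15.01001, 18.000]] (det J = -312.16012).
Solving J·Δ = −F gives Δ = (1.519, 0.130).
Then the next iterate is (s, t)₁ = (-1.481, -0.870).
Round to (-1.481, -0.870) and repeat: F = (0.55853, -8.07181), J = [[-1.73212, 2.64672], [6.30670, 4.68620]].
Δ = (0.967, 0.422), so (s, t)₂ = (-0.514, -0.448).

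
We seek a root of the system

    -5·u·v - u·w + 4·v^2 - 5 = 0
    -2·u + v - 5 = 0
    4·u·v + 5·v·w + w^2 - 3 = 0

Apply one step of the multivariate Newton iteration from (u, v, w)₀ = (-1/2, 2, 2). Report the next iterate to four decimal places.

(-2.6879, -0.3757, 3.3935)

At (-1/2, 2, 2): F = (17.0000, -2.0000, 17.0000).
Jacobian J = [[-5·v - w, -5·u + 8·v, -u], [-2, 1, 0], [4·v, 4·u + 5·w, 5·v + 2·w]].
At the point, J = [[-12.0000, 18.5000, 0.5000], [-2.0000, 1.0000, 0.0000], [8.0000, 8.0000, 14.0000]] (det J = 338.0000).
Solving J·Δ = −F gives Δ = (-2.1879, -2.3757, 1.3935).
Then the next iterate is (u, v, w)₁ = (-2.6879, -0.3757, 3.3935).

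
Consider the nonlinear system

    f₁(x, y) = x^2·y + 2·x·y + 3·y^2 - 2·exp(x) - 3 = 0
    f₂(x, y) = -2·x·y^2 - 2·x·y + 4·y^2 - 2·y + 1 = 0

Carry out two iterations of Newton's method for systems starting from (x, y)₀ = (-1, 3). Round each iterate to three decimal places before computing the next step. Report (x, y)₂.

(0.242, 1.345)

At (-1, 3): F = (20.26424, 55.000).
Jacobian J = [[2·x·y + 2·y - 2·exp(x), x^2 + 2·x + 6·y], [-2·y^2 - 2·y, -4·x·y - 2·x + 8·y - 2]].
At the point, J = [[-0.73576, 17.000], [-24.000, 36.000]] (det J = 381.51268).
Solving J·Δ = −F gives Δ = (0.539, -1.169).
Then the next iterate is (x, y)₁ = (-0.461, 1.831).
Round to (-0.461, 1.831) and repeat: F = (4.49732, 15.52749), J = [[0.71251, 10.27652], [-10.36712, 16.94636]].
Δ = (0.703, -0.486), so (x, y)₂ = (0.242, 1.345).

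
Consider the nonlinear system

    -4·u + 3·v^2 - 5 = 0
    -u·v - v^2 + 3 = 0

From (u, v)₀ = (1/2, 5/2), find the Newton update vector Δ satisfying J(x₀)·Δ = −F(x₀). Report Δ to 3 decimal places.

At (1/2, 5/2): F = (11.750, -4.500).
Jacobian J = [[-4, 6·v], [-v, -u - 2·v]].
At the point, J = [[-4.000, 15.000], [-2.500, -5.500]] (det J = 59.500).
Solving J·Δ = −F gives Δ = (-0.048, -0.796).

(-0.048, -0.796)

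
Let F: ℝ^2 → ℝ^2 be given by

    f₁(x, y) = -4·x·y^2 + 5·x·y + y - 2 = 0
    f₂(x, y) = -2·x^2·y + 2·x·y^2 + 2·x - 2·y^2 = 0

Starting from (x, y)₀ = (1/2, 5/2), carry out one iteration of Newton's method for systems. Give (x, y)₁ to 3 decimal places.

(0.581, 1.459)

At (1/2, 5/2): F = (-5.750, -6.500).
Jacobian J = [[-4·y^2 + 5·y, -8·x·y + 5·x + 1], [-4·x·y + 2·y^2 + 2, -2·x^2 + 4·x·y - 4·y]].
At the point, J = [[-12.500, -6.500], [9.500, -5.500]] (det J = 130.500).
Solving J·Δ = −F gives Δ = (0.081, -1.041).
Then the next iterate is (x, y)₁ = (0.581, 1.459).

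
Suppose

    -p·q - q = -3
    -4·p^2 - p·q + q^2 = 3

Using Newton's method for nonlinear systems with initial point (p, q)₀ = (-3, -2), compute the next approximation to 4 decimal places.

At (-3, -2): F = (-1.0000, -41.0000).
Jacobian J = [[-q, -p - 1], [-8·p - q, -p + 2·q]].
At the point, J = [[2.0000, 2.0000], [26.0000, -1.0000]] (det J = -54.0000).
Solving J·Δ = −F gives Δ = (1.5370, -1.0370).
Then the next iterate is (p, q)₁ = (-1.4630, -3.0370).

(-1.4630, -3.0370)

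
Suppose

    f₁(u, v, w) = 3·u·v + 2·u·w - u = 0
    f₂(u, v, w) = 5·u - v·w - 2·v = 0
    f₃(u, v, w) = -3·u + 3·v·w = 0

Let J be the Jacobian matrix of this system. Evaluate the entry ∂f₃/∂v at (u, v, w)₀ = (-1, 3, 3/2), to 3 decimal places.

∂f₃/∂v = 3·w.
At (-1, 3, 3/2) this is 4.500.

4.500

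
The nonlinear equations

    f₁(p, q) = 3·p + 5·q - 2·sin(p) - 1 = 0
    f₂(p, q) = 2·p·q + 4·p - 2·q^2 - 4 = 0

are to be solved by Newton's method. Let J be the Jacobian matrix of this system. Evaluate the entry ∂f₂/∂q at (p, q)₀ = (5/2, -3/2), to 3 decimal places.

∂f₂/∂q = 2·p - 4·q.
At (5/2, -3/2) this is 11.000.

11.000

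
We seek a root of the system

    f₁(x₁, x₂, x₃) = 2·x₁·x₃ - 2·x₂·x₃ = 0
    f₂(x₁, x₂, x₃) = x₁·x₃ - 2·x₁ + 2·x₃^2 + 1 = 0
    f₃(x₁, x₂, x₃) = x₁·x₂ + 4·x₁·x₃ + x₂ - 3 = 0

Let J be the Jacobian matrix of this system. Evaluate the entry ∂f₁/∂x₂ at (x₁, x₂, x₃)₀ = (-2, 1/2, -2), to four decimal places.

4.0000

∂f₁/∂x₂ = -2·x₃.
At (-2, 1/2, -2) this is 4.0000.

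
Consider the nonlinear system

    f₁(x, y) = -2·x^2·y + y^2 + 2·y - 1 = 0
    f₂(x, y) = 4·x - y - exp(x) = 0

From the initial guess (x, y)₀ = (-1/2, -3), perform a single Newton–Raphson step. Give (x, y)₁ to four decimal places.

(-0.4187, -2.3306)

At (-1/2, -3): F = (3.5000, 0.393469).
Jacobian J = [[-4·x·y, -2·x^2 + 2·y + 2], [-exp(x) + 4, -1]].
At the point, J = [[-6.0000, -4.5000], [3.393469, -1.0000]] (det J = 21.270612).
Solving J·Δ = −F gives Δ = (0.0813, 0.6694).
Then the next iterate is (x, y)₁ = (-0.4187, -2.3306).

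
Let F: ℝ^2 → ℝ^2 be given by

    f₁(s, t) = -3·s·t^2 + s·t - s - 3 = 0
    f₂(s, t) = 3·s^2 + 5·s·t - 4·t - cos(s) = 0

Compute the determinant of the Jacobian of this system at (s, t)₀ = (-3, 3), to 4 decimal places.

635.1971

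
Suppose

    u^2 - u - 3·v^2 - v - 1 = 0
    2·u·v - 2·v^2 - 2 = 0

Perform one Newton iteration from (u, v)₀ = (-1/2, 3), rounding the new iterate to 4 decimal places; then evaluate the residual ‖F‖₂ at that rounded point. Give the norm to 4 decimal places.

10.0434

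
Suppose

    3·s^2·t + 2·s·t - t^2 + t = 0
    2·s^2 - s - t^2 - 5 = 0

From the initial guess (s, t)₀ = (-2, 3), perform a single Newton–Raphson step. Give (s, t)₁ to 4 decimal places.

(-1.5362, 1.6377)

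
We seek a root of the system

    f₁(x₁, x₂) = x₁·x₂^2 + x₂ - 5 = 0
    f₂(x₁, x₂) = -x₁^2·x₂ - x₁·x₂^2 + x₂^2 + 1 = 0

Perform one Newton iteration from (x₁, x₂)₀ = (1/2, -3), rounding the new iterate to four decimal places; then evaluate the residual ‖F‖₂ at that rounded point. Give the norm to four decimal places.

At (1/2, -3): F = (-3.5000, 6.2500).
Jacobian J = [[x₂^2, 2·x₁·x₂ + 1], [-2·x₁·x₂ - x₂^2, -x₁^2 - 2·x₁·x₂ + 2·x₂]].
At the point, J = [[9.0000, -2.0000], [-6.0000, -3.2500]] (det J = -41.2500).
Solving J·Δ = −F gives Δ = (0.5788, 0.8545).
Then the next iterate is (x₁, x₂)₁ = (1.0788, -2.1455).
Re-evaluating at (1.0788, -2.1455): F = (-2.179600, 3.134223), so ‖F‖₂ = 3.8176.

3.8176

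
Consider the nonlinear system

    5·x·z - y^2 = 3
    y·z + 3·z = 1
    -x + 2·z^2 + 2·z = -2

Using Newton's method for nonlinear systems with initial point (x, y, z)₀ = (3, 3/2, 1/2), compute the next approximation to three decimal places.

(2.654, 0.904, 0.288)

At (3, 3/2, 1/2): F = (2.250, 1.250, 0.500).
Jacobian J = [[5·z, -2·y, 5·x], [0, z, y + 3], [-1, 0, 4·z + 2]].
At the point, J = [[2.500, -3.000, 15.000], [0.000, 0.500, 4.500], [-1.000, 0.000, 4.000]] (det J = 26.000).
Solving J·Δ = −F gives Δ = (-0.346, -0.596, -0.212).
Then the next iterate is (x, y, z)₁ = (2.654, 0.904, 0.288).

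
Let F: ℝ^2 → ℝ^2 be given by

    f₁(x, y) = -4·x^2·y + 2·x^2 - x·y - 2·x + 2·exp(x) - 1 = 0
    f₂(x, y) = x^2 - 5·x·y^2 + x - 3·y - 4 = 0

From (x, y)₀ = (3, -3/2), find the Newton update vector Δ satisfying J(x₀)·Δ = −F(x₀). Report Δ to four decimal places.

(-1.0742, 0.3973)

At (3, -3/2): F = (109.671074, -21.2500).
Jacobian J = [[-8·x·y + 4·x - y + 2·exp(x) - 2, -4·x^2 - x], [2·x - 5·y^2 + 1, -10·x·y - 3]].
At the point, J = [[87.671074, -39.0000], [-4.2500, 42.0000]] (det J = 3516.435102).
Solving J·Δ = −F gives Δ = (-1.0742, 0.3973).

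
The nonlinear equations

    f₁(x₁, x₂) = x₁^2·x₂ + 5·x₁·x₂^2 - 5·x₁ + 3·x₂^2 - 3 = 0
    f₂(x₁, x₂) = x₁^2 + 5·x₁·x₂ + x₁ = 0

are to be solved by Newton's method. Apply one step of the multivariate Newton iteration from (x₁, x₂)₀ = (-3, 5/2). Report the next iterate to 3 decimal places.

(1.674, 2.737)

At (-3, 5/2): F = (-40.500, -31.500).
Jacobian J = [[2·x₁·x₂ + 5·x₂^2 - 5, x₁^2 + 10·x₁·x₂ + 6·x₂], [2·x₁ + 5·x₂ + 1, 5·x₁]].
At the point, J = [[11.250, -51.000], [7.500, -15.000]] (det J = 213.750).
Solving J·Δ = −F gives Δ = (4.674, 0.237).
Then the next iterate is (x₁, x₂)₁ = (1.674, 2.737).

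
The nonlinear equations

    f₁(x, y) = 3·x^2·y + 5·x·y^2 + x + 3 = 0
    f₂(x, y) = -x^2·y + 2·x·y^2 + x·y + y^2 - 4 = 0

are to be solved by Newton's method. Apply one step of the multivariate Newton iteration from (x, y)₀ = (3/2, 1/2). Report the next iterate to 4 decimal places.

At (3/2, 1/2): F = (9.7500, -3.3750).
Jacobian J = [[6·x·y + 5·y^2 + 1, 3·x^2 + 10·x·y], [-2·x·y + 2·y^2 + y, -x^2 + 4·x·y + x + 2·y]].
At the point, J = [[6.7500, 14.2500], [-0.5000, 3.2500]] (det J = 29.0625).
Solving J·Δ = −F gives Δ = (-2.7452, 0.6161).
Then the next iterate is (x, y)₁ = (-1.2452, 1.1161).

(-1.2452, 1.1161)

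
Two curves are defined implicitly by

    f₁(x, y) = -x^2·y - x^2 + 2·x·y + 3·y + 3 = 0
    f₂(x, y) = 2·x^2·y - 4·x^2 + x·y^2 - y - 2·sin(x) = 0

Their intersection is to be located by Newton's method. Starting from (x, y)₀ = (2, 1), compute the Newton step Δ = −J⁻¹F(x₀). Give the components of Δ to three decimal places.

At (2, 1): F = (2.000, -8.81859).
Jacobian J = [[-2·x·y - 2·x + 2·y, -x^2 + 2·x + 3], [4·x·y - 8·x + y^2 - 2·cos(x), 2·x^2 + 2·x·y - 1]].
At the point, J = [[-6.000, 3.000], [-6.16771, 11.000]] (det J = -47.49688).
Solving J·Δ = −F gives Δ = (1.020, 1.374).

(1.020, 1.374)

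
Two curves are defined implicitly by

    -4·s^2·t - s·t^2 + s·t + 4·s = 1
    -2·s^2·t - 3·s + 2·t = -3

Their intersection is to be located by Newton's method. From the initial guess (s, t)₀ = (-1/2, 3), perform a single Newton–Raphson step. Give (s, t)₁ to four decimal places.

At (-1/2, 3): F = (-3.0000, 9.0000).
Jacobian J = [[-8·s·t - t^2 + t + 4, -4·s^2 - 2·s·t + s], [-4·s·t - 3, -2·s^2 + 2]].
At the point, J = [[10.0000, 1.5000], [3.0000, 1.5000]] (det J = 10.5000).
Solving J·Δ = −F gives Δ = (1.7143, -9.4286).
Then the next iterate is (s, t)₁ = (1.2143, -6.4286).

(1.2143, -6.4286)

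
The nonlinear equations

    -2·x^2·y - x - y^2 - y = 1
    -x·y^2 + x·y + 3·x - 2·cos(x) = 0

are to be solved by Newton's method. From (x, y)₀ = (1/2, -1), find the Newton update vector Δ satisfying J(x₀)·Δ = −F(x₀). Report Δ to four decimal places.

(1.6759, -1.3517)

At (1/2, -1): F = (-1.0000, -1.255165).
Jacobian J = [[-4·x·y - 1, -2·x^2 - 2·y - 1], [-y^2 + y + 2·sin(x) + 3, -2·x·y + x]].
At the point, J = [[1.0000, 0.5000], [1.958851, 1.5000]] (det J = 0.520574).
Solving J·Δ = −F gives Δ = (1.6759, -1.3517).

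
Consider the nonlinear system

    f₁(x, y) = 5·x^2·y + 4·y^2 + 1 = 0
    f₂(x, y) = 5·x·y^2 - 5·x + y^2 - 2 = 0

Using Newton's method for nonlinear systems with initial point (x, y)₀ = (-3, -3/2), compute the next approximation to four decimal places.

At (-3, -3/2): F = (-57.5000, -18.5000).
Jacobian J = [[10·x·y, 5·x^2 + 8·y], [5·y^2 - 5, 10·x·y + 2·y]].
At the point, J = [[45.0000, 33.0000], [6.2500, 42.0000]] (det J = 1683.7500).
Solving J·Δ = −F gives Δ = (1.0717, 0.2810).
Then the next iterate is (x, y)₁ = (-1.9283, -1.2190).

(-1.9283, -1.2190)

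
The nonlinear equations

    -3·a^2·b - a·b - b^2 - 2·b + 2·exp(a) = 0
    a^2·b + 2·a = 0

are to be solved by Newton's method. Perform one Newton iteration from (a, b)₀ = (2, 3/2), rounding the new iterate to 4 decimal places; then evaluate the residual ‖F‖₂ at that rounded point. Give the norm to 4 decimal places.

3.8970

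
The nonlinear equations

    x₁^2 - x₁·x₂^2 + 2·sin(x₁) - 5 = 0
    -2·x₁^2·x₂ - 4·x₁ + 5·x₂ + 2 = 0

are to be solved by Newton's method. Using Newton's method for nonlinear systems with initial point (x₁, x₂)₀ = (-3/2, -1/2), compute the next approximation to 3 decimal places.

At (-3/2, -1/2): F = (-4.36999, 7.750).
Jacobian J = [[2·x₁ - x₂^2 + 2·cos(x₁), -2·x₁·x₂], [-4·x₁·x₂ - 4, -2·x₁^2 + 5]].
At the point, J = [[-3.10853, -1.500], [-7.000, 0.500]] (det J = -12.05426).
Solving J·Δ = −F gives Δ = (0.783, -4.536).
Then the next iterate is (x₁, x₂)₁ = (-0.717, -5.036).

(-0.717, -5.036)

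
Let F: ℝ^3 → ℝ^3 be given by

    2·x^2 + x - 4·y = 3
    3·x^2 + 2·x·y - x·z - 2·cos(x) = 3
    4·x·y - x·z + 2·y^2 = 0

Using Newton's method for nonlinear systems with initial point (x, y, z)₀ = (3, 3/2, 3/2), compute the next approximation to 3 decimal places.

(2.008, 1.277, 4.675)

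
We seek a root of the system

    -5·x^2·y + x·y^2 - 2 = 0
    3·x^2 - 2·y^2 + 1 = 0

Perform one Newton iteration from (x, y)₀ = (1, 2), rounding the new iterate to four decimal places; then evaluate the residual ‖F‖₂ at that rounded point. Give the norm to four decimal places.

3.1295

At (1, 2): F = (-8.0000, -4.0000).
Jacobian J = [[-10·x·y + y^2, -5·x^2 + 2·x·y], [6·x, -4·y]].
At the point, J = [[-16.0000, -1.0000], [6.0000, -8.0000]] (det J = 134.0000).
Solving J·Δ = −F gives Δ = (-0.4478, -0.8358).
Then the next iterate is (x, y)₁ = (0.5522, 1.1642).
Re-evaluating at (0.5522, 1.1642): F = (-3.026537, -0.795949), so ‖F‖₂ = 3.1295.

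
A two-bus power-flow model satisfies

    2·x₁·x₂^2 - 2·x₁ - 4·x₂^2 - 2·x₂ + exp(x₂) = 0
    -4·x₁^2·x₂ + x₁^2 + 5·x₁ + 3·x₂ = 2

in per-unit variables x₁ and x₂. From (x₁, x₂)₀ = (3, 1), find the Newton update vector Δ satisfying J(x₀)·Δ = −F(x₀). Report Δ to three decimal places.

(-2.612, 0.696)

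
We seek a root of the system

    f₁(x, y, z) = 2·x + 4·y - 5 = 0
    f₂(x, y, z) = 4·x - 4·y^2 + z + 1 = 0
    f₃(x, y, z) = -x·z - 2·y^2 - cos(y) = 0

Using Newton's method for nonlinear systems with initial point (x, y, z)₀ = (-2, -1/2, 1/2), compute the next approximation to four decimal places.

At (-2, -1/2, 1/2): F = (-11.0000, -7.5000, -0.377583).
Jacobian J = [[2, 4, 0], [4, -8·y, 1], [-z, -4·y + sin(y), -x]].
At the point, J = [[2.0000, 4.0000, 0.0000], [4.0000, 4.0000, 1.0000], [-0.5000, 1.520574, 2.0000]] (det J = -21.041149).
Solving J·Δ = −F gives Δ = (-0.6076, 3.0538, -2.2849).
Then the next iterate is (x, y, z)₁ = (-2.6076, 2.5538, -1.7849).

(-2.6076, 2.5538, -1.7849)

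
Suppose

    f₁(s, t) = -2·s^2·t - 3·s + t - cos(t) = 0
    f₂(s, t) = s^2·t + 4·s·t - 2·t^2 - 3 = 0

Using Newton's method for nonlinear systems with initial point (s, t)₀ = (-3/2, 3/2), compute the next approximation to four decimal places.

At (-3/2, 3/2): F = (-0.820737, -13.1250).
Jacobian J = [[-4·s·t - 3, -2·s^2 + sin(t) + 1], [2·s·t + 4·t, s^2 + 4·s - 4·t]].
At the point, J = [[6.0000, -2.502505], [1.5000, -9.7500]] (det J = -54.746242).
Solving J·Δ = −F gives Δ = (-0.4538, -1.4160).
Then the next iterate is (s, t)₁ = (-1.9538, 0.0840).

(-1.9538, 0.0840)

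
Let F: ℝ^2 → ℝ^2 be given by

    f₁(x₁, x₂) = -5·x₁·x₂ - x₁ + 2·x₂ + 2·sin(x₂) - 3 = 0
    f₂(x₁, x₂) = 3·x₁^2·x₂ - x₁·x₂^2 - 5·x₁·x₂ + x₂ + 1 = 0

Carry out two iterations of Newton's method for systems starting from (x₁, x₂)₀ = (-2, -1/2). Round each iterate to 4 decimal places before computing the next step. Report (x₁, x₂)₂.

At (-2, -1/2): F = (-7.958851, -10.0000).
Jacobian J = [[-5·x₂ - 1, -5·x₁ + 2·cos(x₂) + 2], [6·x₁·x₂ - x₂^2 - 5·x₂, 3·x₁^2 - 2·x₁·x₂ - 5·x₁ + 1]].
At the point, J = [[1.5000, 13.755165], [8.2500, 21.0000]] (det J = -81.980112).
Solving J·Δ = −F gives Δ = (-0.3609, 0.6180).
Then the next iterate is (x₁, x₂)₁ = (-2.3609, 0.1180).
Round to (-2.3609, 0.1180) and repeat: F = (1.225284, 4.516947), J = [[-1.5900, 15.790592], [-2.275441, 30.083219]].
Δ = (-2.8958, -0.3692), so (x₁, x₂)₂ = (-5.2567, -0.2512).

(-5.2567, -0.2512)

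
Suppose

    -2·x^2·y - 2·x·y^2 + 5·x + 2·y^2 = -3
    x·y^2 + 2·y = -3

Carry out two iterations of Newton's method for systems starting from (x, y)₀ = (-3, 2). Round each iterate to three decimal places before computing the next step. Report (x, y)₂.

(-1.930, 1.866)

At (-3, 2): F = (-16.000, -5.000).
Jacobian J = [[-4·x·y - 2·y^2 + 5, -2·x^2 - 4·x·y + 4·y], [y^2, 2·x·y + 2]].
At the point, J = [[21.000, 14.000], [4.000, -10.000]] (det J = -266.000).
Solving J·Δ = −F gives Δ = (0.865, -0.154).
Then the next iterate is (x, y)₁ = (-2.135, 1.846).
Round to (-2.135, 1.846) and repeat: F = (-3.13759, -0.58347), J = [[13.94941, 14.03239], [3.40772, -5.88242]].
Δ = (0.205, 0.020), so (x, y)₂ = (-1.930, 1.866).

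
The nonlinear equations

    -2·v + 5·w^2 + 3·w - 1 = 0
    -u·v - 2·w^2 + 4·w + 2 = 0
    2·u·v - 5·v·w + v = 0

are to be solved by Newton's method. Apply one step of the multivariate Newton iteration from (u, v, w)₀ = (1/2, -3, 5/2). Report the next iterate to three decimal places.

(-2.168, -0.447, 1.120)

At (1/2, -3, 5/2): F = (43.750, 1.000, 31.500).
Jacobian J = [[0, -2, 10·w + 3], [-v, -u, -4·w + 4], [2·v, 2·u - 5·w + 1, -5·v]].
At the point, J = [[0.000, -2.000, 28.000], [3.000, -0.500, -6.000], [-6.000, -10.500, 15.000]] (det J = -948.000).
Solving J·Δ = −F gives Δ = (-2.668, 2.553, -1.380).
Then the next iterate is (u, v, w)₁ = (-2.168, -0.447, 1.120).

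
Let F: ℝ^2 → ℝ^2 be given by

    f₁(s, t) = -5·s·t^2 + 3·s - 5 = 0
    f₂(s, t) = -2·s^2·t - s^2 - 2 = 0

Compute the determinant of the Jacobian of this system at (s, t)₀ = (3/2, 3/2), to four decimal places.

-232.8750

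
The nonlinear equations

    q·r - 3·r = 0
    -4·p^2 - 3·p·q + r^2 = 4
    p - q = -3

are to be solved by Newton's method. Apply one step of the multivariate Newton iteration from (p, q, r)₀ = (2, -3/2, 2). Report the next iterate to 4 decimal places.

At (2, -3/2, 2): F = (-9.0000, -7.0000, 6.5000).
Jacobian J = [[0, r, q - 3], [-8·p - 3·q, -3·p, 2·r], [1, -1, 0]].
At the point, J = [[0.0000, 2.0000, -4.5000], [-11.5000, -6.0000, 4.0000], [1.0000, -1.0000, 0.0000]] (det J = -70.7500).
Solving J·Δ = −F gives Δ = (-2.6996, 3.8004, -0.3110).
Then the next iterate is (p, q, r)₁ = (-0.6996, 2.3004, 1.6890).

(-0.6996, 2.3004, 1.6890)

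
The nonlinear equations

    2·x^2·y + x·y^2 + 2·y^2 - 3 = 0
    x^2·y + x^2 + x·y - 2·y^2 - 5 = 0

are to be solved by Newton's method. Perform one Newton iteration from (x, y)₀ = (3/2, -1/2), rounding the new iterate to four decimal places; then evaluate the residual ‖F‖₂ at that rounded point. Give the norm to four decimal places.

At (3/2, -1/2): F = (-4.3750, -5.1250).
Jacobian J = [[4·x·y + y^2, 2·x^2 + 2·x·y + 4·y], [2·x·y + 2·x + y, x^2 + x - 4·y]].
At the point, J = [[-2.7500, 1.0000], [1.0000, 5.7500]] (det J = -16.8125).
Solving J·Δ = −F gives Δ = (-1.1914, 1.0985).
Then the next iterate is (x, y)₁ = (0.3086, 0.5985).
Re-evaluating at (0.3086, 0.5985): F = (-2.059059, -5.379476), so ‖F‖₂ = 5.7601.

5.7601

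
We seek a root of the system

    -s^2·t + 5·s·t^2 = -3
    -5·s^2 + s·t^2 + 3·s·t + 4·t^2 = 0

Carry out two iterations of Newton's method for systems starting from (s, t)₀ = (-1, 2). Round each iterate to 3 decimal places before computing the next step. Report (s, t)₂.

(-0.620, 1.068)

At (-1, 2): F = (-19.000, 1.000).
Jacobian J = [[-2·s·t + 5·t^2, -s^2 + 10·s·t], [-10·s + t^2 + 3·t, 2·s·t + 3·s + 8·t]].
At the point, J = [[24.000, -21.000], [20.000, 9.000]] (det J = 636.000).
Solving J·Δ = −F gives Δ = (0.236, -0.635).
Then the next iterate is (s, t)₁ = (-0.764, 1.365).
Round to (-0.764, 1.365) and repeat: F = (-4.91426, -0.01766), J = [[11.40184, -11.01230], [13.59822, 6.54228]].
Δ = (0.144, -0.297), so (s, t)₂ = (-0.620, 1.068).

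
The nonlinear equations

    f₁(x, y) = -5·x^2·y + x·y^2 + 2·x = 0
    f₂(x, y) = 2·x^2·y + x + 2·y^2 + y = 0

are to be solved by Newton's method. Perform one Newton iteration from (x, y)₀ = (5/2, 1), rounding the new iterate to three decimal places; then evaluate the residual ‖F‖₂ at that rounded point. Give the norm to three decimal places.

26.198

At (5/2, 1): F = (-23.750, 18.000).
Jacobian J = [[-10·x·y + y^2 + 2, -5·x^2 + 2·x·y], [4·x·y + 1, 2·x^2 + 4·y + 1]].
At the point, J = [[-22.000, -26.250], [11.000, 17.500]] (det J = -96.250).
Solving J·Δ = −F gives Δ = (0.591, -1.400).
Then the next iterate is (x, y)₁ = (3.091, -0.400).
Re-evaluating at (3.091, -0.400): F = (25.78512, -4.63242), so ‖F‖₂ = 26.198.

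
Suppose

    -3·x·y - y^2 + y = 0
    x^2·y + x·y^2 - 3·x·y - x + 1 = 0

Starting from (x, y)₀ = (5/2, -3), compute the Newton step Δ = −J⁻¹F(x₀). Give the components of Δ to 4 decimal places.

(-1.0895, 1.3890)

At (5/2, -3): F = (10.5000, 24.7500).
Jacobian J = [[-3·y, -3·x - 2·y + 1], [2·x·y + y^2 - 3·y - 1, x^2 + 2·x·y - 3·x]].
At the point, J = [[9.0000, -0.5000], [2.0000, -16.2500]] (det J = -145.2500).
Solving J·Δ = −F gives Δ = (-1.0895, 1.3890).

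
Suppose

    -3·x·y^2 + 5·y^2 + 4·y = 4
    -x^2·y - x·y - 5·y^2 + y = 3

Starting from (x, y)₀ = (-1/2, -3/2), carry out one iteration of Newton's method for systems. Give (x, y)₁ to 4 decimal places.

(-2.0934, -0.5077)

At (-1/2, -3/2): F = (4.6250, -16.1250).
Jacobian J = [[-3·y^2, -6·x·y + 10·y + 4], [-2·x·y - y, -x^2 - x - 10·y + 1]].
At the point, J = [[-6.7500, -15.5000], [0.0000, 16.2500]] (det J = -109.6875).
Solving J·Δ = −F gives Δ = (-1.5934, 0.9923).
Then the next iterate is (x, y)₁ = (-2.0934, -0.5077).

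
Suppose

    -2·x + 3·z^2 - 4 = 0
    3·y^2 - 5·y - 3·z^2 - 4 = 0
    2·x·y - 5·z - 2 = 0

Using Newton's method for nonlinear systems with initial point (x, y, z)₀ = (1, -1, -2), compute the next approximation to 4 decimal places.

At (1, -1, -2): F = (6.0000, -8.0000, 6.0000).
Jacobian J = [[-2, 0, 6·z], [0, 6·y - 5, -6·z], [2·y, 2·x, -5]].
At the point, J = [[-2.0000, 0.0000, -12.0000], [0.0000, -11.0000, 12.0000], [-2.0000, 2.0000, -5.0000]] (det J = 202.0000).
Solving J·Δ = −F gives Δ = (2.0495, -0.5545, 0.1584).
Then the next iterate is (x, y, z)₁ = (3.0495, -1.5545, -1.8416).

(3.0495, -1.5545, -1.8416)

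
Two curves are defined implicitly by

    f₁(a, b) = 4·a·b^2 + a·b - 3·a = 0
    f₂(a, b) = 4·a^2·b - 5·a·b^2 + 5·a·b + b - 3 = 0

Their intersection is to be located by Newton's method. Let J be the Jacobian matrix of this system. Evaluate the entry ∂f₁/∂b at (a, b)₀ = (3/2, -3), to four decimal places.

-34.5000

∂f₁/∂b = 8·a·b + a.
At (3/2, -3) this is -34.5000.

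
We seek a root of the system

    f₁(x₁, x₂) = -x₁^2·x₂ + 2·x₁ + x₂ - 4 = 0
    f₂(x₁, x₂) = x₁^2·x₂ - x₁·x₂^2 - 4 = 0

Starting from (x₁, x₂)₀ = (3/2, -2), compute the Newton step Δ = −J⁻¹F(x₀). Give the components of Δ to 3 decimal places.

(0.107, 1.888)

At (3/2, -2): F = (1.500, -14.500).
Jacobian J = [[-2·x₁·x₂ + 2, -x₁^2 + 1], [2·x₁·x₂ - x₂^2, x₁^2 - 2·x₁·x₂]].
At the point, J = [[8.000, -1.250], [-10.000, 8.250]] (det J = 53.500).
Solving J·Δ = −F gives Δ = (0.107, 1.888).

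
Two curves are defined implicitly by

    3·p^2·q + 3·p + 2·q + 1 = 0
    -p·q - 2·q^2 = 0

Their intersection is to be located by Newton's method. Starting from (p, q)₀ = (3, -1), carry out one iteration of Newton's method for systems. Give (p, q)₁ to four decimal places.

At (3, -1): F = (-19.0000, 1.0000).
Jacobian J = [[6·p·q + 3, 3·p^2 + 2], [-q, -p - 4·q]].
At the point, J = [[-15.0000, 29.0000], [1.0000, 1.0000]] (det J = -44.0000).
Solving J·Δ = −F gives Δ = (-1.0909, 0.0909).
Then the next iterate is (p, q)₁ = (1.9091, -0.9091).

(1.9091, -0.9091)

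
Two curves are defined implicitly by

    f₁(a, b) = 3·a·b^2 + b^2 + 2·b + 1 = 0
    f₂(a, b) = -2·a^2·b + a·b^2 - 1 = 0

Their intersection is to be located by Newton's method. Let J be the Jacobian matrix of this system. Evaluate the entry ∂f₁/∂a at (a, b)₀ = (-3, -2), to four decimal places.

∂f₁/∂a = 3·b^2.
At (-3, -2) this is 12.0000.

12.0000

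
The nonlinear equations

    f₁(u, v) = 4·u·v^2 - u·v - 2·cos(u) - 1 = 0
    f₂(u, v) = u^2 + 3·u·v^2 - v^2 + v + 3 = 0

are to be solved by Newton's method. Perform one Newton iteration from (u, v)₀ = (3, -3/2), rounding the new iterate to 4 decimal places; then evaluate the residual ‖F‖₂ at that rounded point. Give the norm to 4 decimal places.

11.3870

At (3, -3/2): F = (32.479985, 28.5000).
Jacobian J = [[4·v^2 - v + 2·sin(u), 8·u·v - u], [2·u + 3·v^2, 6·u·v - 2·v + 1]].
At the point, J = [[10.782240, -39.0000], [12.7500, -23.0000]] (det J = 249.258480).
Solving J·Δ = −F gives Δ = (-1.4622, 0.4286).
Then the next iterate is (u, v)₁ = (1.5378, -1.0714).
Re-evaluating at (1.5378, -1.0714): F = (7.642568, 8.441243), so ‖F‖₂ = 11.3870.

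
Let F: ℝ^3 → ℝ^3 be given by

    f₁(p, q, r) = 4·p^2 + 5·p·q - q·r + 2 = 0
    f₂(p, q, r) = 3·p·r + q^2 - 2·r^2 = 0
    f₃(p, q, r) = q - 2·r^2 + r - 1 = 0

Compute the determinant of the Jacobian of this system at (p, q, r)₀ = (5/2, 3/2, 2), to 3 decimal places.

-131.750

J = [[8·p + 5·q, 5·p - r, -q], [3·r, 2·q, 3·p - 4·r], [0, 1, -4·r + 1]].
At the point, J = [[27.500, 10.500, -1.500], [6.000, 3.000, -0.500], [0.000, 1.000, -7.000]].
det J = -131.750.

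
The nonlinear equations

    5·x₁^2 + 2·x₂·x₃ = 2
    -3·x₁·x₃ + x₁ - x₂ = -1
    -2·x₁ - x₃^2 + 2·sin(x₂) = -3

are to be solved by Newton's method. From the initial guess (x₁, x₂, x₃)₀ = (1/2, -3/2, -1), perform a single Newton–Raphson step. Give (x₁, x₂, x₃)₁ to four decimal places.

(-1.7500, -3.5934, -2.6044)

At (1/2, -3/2, -1): F = (2.2500, 4.5000, -0.994990).
Jacobian J = [[10·x₁, 2·x₃, 2·x₂], [-3·x₃ + 1, -1, -3·x₁], [-2, 2·cos(x₂), -2·x₃]].
At the point, J = [[5.0000, -2.0000, -3.0000], [4.0000, -1.0000, -1.5000], [-2.0000, 0.141474, 2.0000]] (det J = 5.363365).
Solving J·Δ = −F gives Δ = (-2.2500, -2.0934, -1.6044).
Then the next iterate is (x₁, x₂, x₃)₁ = (-1.7500, -3.5934, -2.6044).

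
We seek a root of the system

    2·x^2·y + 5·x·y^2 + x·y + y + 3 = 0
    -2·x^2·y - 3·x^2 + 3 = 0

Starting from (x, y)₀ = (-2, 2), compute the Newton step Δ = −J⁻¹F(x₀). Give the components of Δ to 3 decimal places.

At (-2, 2): F = (-23.000, -25.000).
Jacobian J = [[4·x·y + 5·y^2 + y, 2·x^2 + 10·x·y + x + 1], [-4·x·y - 6·x, -2·x^2]].
At the point, J = [[6.000, -33.000], [28.000, -8.000]] (det J = 876.000).
Solving J·Δ = −F gives Δ = (0.732, -0.564).

(0.732, -0.564)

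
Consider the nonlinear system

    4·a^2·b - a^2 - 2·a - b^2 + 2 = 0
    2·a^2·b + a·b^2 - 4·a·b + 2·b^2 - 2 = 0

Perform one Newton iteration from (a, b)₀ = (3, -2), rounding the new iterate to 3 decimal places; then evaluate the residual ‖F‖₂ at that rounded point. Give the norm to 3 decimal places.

25.335

At (3, -2): F = (-89.000, 6.000).
Jacobian J = [[8·a·b - 2·a - 2, 4·a^2 - 2·b], [4·a·b + b^2 - 4·b, 2·a^2 + 2·a·b - 4·a + 4·b]].
At the point, J = [[-56.000, 40.000], [-12.000, -14.000]] (det J = 1264.000).
Solving J·Δ = −F gives Δ = (-0.796, 1.111).
Then the next iterate is (a, b)₁ = (2.204, -0.889).
Re-evaluating at (2.204, -0.889): F = (-25.32962, 0.52309), so ‖F‖₂ = 25.335.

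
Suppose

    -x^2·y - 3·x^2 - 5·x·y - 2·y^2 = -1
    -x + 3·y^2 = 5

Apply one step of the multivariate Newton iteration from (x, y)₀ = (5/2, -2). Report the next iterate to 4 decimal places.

At (5/2, -2): F = (11.7500, 4.5000).
Jacobian J = [[-2·x·y - 6·x - 5·y, -x^2 - 5·x - 4·y], [-1, 6·y]].
At the point, J = [[5.0000, -10.7500], [-1.0000, -12.0000]] (det J = -70.7500).
Solving J·Δ = −F gives Δ = (-1.3092, 0.4841).
Then the next iterate is (x, y)₁ = (1.1908, -1.5159).

(1.1908, -1.5159)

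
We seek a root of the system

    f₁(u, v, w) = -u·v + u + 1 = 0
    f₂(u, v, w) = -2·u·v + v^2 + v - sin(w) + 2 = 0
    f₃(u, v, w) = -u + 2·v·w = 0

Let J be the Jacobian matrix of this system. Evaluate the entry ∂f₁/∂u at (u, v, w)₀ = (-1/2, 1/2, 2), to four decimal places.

∂f₁/∂u = -v + 1.
At (-1/2, 1/2, 2) this is 0.5000.

0.5000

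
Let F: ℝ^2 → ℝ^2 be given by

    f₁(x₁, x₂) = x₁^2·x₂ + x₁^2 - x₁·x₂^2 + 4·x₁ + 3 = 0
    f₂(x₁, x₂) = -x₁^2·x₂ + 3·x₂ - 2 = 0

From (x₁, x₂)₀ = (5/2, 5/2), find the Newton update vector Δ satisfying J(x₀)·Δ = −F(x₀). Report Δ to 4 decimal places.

(-0.9856, 0.6752)

At (5/2, 5/2): F = (19.2500, -10.1250).
Jacobian J = [[2·x₁·x₂ + 2·x₁ - x₂^2 + 4, x₁^2 - 2·x₁·x₂], [-2·x₁·x₂, -x₁^2 + 3]].
At the point, J = [[15.2500, -6.2500], [-12.5000, -3.2500]] (det J = -127.6875).
Solving J·Δ = −F gives Δ = (-0.9856, 0.6752).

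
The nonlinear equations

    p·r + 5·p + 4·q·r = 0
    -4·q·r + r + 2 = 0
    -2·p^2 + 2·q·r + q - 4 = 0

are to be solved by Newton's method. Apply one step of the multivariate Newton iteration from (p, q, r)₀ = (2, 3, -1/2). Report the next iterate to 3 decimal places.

(0.059, -3.985, -1.088)

At (2, 3, -1/2): F = (3.000, 7.500, -12.000).
Jacobian J = [[r + 5, 4·r, p + 4·q], [0, -4·r, -4·q + 1], [-4·p, 2·r + 1, 2·q]].
At the point, J = [[4.500, -2.000, 14.000], [0.000, 2.000, -11.000], [-8.000, 0.000, 6.000]] (det J = 102.000).
Solving J·Δ = −F gives Δ = (-1.941, -6.985, -0.588).
Then the next iterate is (p, q, r)₁ = (0.059, -3.985, -1.088).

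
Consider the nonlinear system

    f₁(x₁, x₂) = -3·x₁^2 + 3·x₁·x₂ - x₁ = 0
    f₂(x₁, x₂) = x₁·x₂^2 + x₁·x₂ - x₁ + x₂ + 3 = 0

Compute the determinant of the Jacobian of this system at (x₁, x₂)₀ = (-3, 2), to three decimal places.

J = [[-6·x₁ + 3·x₂ - 1, 3·x₁], [x₂^2 + x₂ - 1, 2·x₁·x₂ + x₁ + 1]].
At the point, J = [[23.000, -9.000], [5.000, -14.000]].
det J = -277.000.

-277.000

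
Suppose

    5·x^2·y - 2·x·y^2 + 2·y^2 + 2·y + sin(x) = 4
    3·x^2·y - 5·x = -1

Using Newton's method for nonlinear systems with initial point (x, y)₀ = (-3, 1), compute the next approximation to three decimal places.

At (-3, 1): F = (50.85888, 43.000).
Jacobian J = [[10·x·y - 2·y^2 + cos(x), 5·x^2 - 4·x·y + 4·y + 2], [6·x·y - 5, 3·x^2]].
At the point, J = [[-32.98999, 63.000], [-23.000, 27.000]] (det J = 558.27020).
Solving J·Δ = −F gives Δ = (2.393, 0.446).
Then the next iterate is (x, y)₁ = (-0.607, 1.446).

(-0.607, 1.446)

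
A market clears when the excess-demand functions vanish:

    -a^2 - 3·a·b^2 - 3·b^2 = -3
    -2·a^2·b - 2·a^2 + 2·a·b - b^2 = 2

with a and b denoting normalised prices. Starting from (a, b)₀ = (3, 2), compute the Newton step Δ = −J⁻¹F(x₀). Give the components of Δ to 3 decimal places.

(-1.154, -0.692)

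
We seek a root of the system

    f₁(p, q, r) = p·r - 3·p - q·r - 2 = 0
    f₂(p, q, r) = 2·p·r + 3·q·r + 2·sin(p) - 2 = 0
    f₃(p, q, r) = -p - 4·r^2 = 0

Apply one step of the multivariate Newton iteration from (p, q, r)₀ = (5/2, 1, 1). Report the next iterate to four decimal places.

(-1.2628, 0.0123, 0.6578)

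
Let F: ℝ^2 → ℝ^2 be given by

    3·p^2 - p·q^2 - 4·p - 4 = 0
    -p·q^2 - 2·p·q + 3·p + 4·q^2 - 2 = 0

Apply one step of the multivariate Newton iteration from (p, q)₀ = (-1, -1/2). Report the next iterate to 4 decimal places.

(-0.5797, -1.5580)

At (-1, -1/2): F = (3.2500, -4.7500).
Jacobian J = [[6·p - q^2 - 4, -2·p·q], [-q^2 - 2·q + 3, -2·p·q - 2·p + 8·q]].
At the point, J = [[-10.2500, -1.0000], [3.7500, -3.0000]] (det J = 34.5000).
Solving J·Δ = −F gives Δ = (0.4203, -1.0580).
Then the next iterate is (p, q)₁ = (-0.5797, -1.5580).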